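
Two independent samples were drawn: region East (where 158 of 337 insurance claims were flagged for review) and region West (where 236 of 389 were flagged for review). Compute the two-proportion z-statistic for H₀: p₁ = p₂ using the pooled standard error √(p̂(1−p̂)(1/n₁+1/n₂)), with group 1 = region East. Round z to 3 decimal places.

z = -3.718

p̂₁ = 158/337 = 0.46884, p̂₂ = 236/389 = 0.60668.
Pooling: p̂ = 394/726 = 0.54270.
Pooled SE = √[0.2481767·0.00553805] ≈ 0.037073.
z = (p̂₁ − p̂₂)/SE = (0.46884 − 0.60668)/0.037073 = -0.13784/0.037073 = -3.718.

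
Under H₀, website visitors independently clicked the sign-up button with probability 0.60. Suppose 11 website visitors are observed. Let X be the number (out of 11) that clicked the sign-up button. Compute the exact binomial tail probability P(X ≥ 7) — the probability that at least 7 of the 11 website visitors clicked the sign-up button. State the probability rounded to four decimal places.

P = 0.5328

X ~ Binomial(n=11, p=0.60).
P(X ≥ 7) = Σ_{j=7}^{11} C(11,j)·0.60^j·0.40^{11−j}.
= 0.236490 + 0.177367 + 0.088684 + 0.026605 + 0.003628 = 0.5328.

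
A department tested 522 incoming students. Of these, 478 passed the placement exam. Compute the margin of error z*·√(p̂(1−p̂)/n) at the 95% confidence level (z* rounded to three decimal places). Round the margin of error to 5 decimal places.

ME = 0.02383

The sample proportion is 478/522 = 0.91571.
SE(p̂) = √(0.91571·0.08429/522) = 0.012160.
z* = 1.960 at the 95% level.
So ME = 0.02383.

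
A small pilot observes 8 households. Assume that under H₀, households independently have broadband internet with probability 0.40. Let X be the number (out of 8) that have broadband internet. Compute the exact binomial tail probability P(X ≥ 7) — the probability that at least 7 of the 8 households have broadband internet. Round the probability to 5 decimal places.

X ~ Binomial(n=8, p=0.40).
P(X ≥ 7) = C(8,7)·0.40^7·0.60^1 + C(8,8)·0.40^8·0.60^0.
= 0.007864 + 0.000655 = 0.00852.

P = 0.00852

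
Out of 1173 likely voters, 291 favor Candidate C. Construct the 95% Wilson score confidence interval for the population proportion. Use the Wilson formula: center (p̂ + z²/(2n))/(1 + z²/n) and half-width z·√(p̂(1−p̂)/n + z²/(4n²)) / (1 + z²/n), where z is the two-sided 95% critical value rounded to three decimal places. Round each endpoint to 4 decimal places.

Here p̂ = 291/1173 = 0.24808 and z = 1.960 (z² = 3.841600).
Denominator 1 + z²/n = 1 + 3.841600/1173 = 1.003275.
Adjusted center: (0.24808 + z²/(2n))/1.003275 = 0.24890.
Radicand: p̂(1−p̂)/n + z²/(4n²) = 0.000159026 + 0.000000698 = 0.000159724.
Half-width = 1.960·√0.000159724/1.003275 = 0.02469.
CI: 0.24890 ± 0.02469 = (0.2242, 0.2736).

(0.2242, 0.2736)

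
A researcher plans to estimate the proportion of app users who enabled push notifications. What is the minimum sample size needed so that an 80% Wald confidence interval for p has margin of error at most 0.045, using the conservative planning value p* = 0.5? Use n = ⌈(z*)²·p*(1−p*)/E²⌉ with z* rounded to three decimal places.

z* = 1.282 at the 80% level.
p*(1−p*) = 0.2500.
(z*)²·p*(1−p*)/E² = 1.643524·0.2500/0.002025 = 202.904.
⌈202.904⌉ = 203.

n = 203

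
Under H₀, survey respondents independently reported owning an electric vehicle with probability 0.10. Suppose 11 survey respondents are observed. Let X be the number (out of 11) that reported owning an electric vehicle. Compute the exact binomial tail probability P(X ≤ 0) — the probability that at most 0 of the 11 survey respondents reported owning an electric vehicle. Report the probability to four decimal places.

P = 0.3138

X is binomial with n = 11 and p = 0.10.
P(X ≤ 0) = C(11,0)·0.10^0·0.90^11.
= 0.313811 = 0.3138.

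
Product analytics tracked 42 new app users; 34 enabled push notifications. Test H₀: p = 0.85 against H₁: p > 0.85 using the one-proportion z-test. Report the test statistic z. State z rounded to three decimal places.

z = -0.735

p̂ = 34/42 = 0.80952.
Null standard error: √(0.85·0.15/42) = √0.003035714 = 0.055097.
Test statistic: z = -0.04048/0.055097 = -0.735.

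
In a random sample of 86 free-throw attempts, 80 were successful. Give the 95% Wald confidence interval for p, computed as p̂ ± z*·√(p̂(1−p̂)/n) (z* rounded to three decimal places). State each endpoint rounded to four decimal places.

(0.8764, 0.9841)

Sample proportion p̂ = 80/86 = 0.93023.
SE(p̂) = √(0.93023·0.06977/86) = 0.027471.
The 95% critical value is z* = 1.960.
Margin = 1.960·0.027471 = 0.05384.
So the interval runs from 0.8764 to 0.9841.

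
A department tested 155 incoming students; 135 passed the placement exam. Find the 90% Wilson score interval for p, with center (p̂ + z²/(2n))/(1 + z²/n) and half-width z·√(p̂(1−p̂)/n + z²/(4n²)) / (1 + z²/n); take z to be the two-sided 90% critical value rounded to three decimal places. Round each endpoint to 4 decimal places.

(0.8202, 0.9090)

p̂ = 135/155 = 0.87097; z = 1.645, so z² = 2.706025.
1 + z²/n = 1.017458.
Center = (0.87097 + 0.008729)/1.017458 = 0.86460.
Radicand: p̂(1−p̂)/n + z²/(4n²) = 0.000725051 + 0.000028158 = 0.000753209.
Half-width = z·√(radicand)/denom = 1.645·0.027445/1.017458 = 0.04437.
Interval: 0.86460 ± 0.04437 → (0.8202, 0.9090).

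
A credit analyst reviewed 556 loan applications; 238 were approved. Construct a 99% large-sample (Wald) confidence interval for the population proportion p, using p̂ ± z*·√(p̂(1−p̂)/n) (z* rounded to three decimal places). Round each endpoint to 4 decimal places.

(0.3740, 0.4821)

The sample proportion is 238/556 = 0.42806.
Standard error of p̂: √(0.244824/556) = √0.000440331 = 0.020984.
z* = 2.576 at the 99% level.
Margin = 2.576·0.020984 = 0.05405.
So the interval runs from 0.3740 to 0.4821.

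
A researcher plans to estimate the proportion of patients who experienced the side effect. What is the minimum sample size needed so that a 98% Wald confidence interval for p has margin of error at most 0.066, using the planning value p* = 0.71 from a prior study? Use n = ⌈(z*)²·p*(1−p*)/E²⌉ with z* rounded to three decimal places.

z* = 2.326 at the 98% level.
p*(1−p*) = 0.2059.
(z*)²·p*(1−p*)/E² = 5.410276·0.2059/0.004356 = 255.734.
Rounding up, n = 256.

n = 256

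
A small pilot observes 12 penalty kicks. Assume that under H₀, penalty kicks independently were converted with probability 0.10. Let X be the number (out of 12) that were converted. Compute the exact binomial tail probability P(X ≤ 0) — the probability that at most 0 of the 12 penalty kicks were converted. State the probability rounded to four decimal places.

X ~ Binomial(n=12, p=0.10).
P(X ≤ 0) = C(12,0)·0.10^0·0.90^12.
= 0.282430 = 0.2824.

P = 0.2824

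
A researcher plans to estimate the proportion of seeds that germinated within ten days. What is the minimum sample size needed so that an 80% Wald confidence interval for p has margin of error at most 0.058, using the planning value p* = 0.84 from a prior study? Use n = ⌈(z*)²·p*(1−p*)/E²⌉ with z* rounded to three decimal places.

n = 66

z* = 1.282 at the 80% level.
p*(1−p*) = 0.84·0.16 = 0.1344.
Required n before rounding: 1.643524 × 0.1344 / 0.058² = 65.663.
⌈65.663⌉ = 66.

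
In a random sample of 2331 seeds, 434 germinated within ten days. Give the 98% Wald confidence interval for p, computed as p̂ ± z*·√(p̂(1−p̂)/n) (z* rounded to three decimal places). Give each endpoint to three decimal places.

p̂ = 434/2331 = 0.18619.
SE(p̂) = √(0.18619·0.81381/2331) = 0.008062.
z* = 2.326 at the 98% level.
Margin = 2.326·0.008062 = 0.01875.
Interval: 0.18619 ± 0.01875 → (0.167, 0.205).

(0.167, 0.205)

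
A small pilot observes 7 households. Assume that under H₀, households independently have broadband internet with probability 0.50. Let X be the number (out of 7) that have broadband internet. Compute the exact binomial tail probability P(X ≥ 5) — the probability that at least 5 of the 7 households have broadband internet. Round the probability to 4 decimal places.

X is binomial with n = 7 and p = 0.50.
P(X ≥ 5) = C(7,5)·0.50^5·0.50^2 + C(7,6)·0.50^6·0.50^1 + C(7,7)·0.50^7·0.50^0.
= 0.164062 + 0.054688 + 0.007812 = 0.2266.

P = 0.2266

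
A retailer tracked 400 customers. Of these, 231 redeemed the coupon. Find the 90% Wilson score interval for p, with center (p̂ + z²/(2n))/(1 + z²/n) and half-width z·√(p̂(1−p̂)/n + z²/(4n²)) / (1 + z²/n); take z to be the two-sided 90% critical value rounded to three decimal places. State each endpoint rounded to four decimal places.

p̂ = 231/400 = 0.57750; z = 1.645, so z² = 2.706025.
1 + z²/n = 1.006765.
Center = (0.57750 + 0.003383)/1.006765 = 0.57698.
Radicand: p̂(1−p̂)/n + z²/(4n²) = 0.000609984 + 0.000004228 = 0.000614212.
Half-width = z·√(radicand)/denom = 1.645·0.024783/1.006765 = 0.04049.
So the interval runs from 0.5365 to 0.6175.

(0.5365, 0.6175)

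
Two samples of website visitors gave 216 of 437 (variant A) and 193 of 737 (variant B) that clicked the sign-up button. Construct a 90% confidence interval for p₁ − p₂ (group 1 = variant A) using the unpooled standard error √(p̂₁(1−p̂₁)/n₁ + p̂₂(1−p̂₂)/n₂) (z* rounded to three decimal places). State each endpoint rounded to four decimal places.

p̂₁ = 0.49428, p̂₂ = 0.26187, so the observed difference is 0.23241.
SE = √(0.000572007 + 0.000262273) = √0.000834280 = 0.028884.
The 90% critical value is z* = 1.645. Margin = 1.645·0.028884 = 0.04751.
So the interval runs from 0.1849 to 0.2799.

(0.1849, 0.2799)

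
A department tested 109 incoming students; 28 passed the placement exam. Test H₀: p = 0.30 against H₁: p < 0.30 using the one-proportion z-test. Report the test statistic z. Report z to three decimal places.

z = -0.982

Sample proportion p̂ = 28/109 = 0.25688.
Under H₀, SE = √(p₀(1−p₀)/n) = √(0.30·0.70/109) = √0.001926606 = 0.043893.
z = (p̂ − p₀)/SE = (0.25688 − 0.30)/0.043893 = -0.982.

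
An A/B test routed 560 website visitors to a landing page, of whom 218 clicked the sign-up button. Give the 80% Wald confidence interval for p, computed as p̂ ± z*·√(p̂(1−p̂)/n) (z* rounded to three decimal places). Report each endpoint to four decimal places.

(0.3629, 0.4157)

The sample proportion is 218/560 = 0.38929.
SE(p̂) = √(0.38929·0.61071/560) = 0.020604.
For 80% confidence, z* = 1.282.
Margin = 1.282·0.020604 = 0.02641.
CI: 0.38929 ± 0.02641 = (0.3629, 0.4157).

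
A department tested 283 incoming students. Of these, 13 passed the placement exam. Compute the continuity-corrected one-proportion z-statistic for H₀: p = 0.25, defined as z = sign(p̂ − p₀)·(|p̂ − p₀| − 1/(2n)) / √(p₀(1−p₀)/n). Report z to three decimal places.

Sample proportion p̂ = 13/283 = 0.04594. p̂ − p₀ = -0.204064.
Continuity correction 1/(2n) = 1/566 = 0.001767.
Corrected numerator: |-0.204064| − 0.001767 = 0.202297.
Null standard error: √(0.25·0.75/283) = √0.000662544 = 0.025740.
z = −0.202297/0.025740 = -7.859.

z = -7.859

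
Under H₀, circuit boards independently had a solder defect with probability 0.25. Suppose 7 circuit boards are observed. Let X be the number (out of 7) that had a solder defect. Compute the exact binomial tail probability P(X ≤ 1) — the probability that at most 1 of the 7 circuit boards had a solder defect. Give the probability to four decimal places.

P = 0.4449

X ~ Binomial(n=7, p=0.25).
P(X ≤ 1) = C(7,0)·0.25^0·0.75^7 + C(7,1)·0.25^1·0.75^6.
= 0.133484 + 0.311462 = 0.4449.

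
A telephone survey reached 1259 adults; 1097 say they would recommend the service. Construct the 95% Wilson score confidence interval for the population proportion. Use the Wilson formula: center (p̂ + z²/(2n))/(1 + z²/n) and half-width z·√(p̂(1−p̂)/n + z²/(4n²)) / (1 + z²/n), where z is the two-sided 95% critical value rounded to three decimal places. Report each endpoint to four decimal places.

(0.8517, 0.8887)

p̂ = 1097/1259 = 0.87133; z = 1.960, so z² = 3.841600.
Denominator 1 + z²/n = 1 + 3.841600/1259 = 1.003051.
Adjusted center: (0.87133 + z²/(2n))/1.003051 = 0.87020.
Radicand: p̂(1−p̂)/n + z²/(4n²) = 0.000089052 + 0.000000606 = 0.000089658.
Half-width = z·√(radicand)/denom = 1.960·0.009469/1.003051 = 0.01850.
Interval: 0.87020 ± 0.01850 → (0.8517, 0.8887).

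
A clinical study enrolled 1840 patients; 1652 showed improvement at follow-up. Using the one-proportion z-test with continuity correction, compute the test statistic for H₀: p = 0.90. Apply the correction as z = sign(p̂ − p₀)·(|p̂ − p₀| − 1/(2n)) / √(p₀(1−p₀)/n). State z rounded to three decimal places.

The sample proportion is 1652/1840 = 0.89783. p̂ − p₀ = -0.002174.
Continuity correction 1/(2n) = 1/3680 = 0.000272.
Corrected numerator: |-0.002174| − 0.000272 = 0.001902.
Null standard error: √(0.90·0.10/1840) = √0.000048913 = 0.006994.
z = (−)0.001902/0.006994 = -0.272.

z = -0.272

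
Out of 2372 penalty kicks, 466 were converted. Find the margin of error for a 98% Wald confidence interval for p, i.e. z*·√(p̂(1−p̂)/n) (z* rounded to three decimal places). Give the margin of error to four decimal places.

With x = 466 successes in n = 2372, p̂ = 0.19646.
SE(p̂) = √(0.19646·0.80354/2372) = 0.008158.
For 98% confidence, z* = 2.326.
ME = 2.326·0.008158 = 0.0190.

ME = 0.0190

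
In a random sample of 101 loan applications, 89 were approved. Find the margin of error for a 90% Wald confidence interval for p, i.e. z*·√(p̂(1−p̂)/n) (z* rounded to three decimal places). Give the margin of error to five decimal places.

ME = 0.05296

Sample proportion p̂ = 89/101 = 0.88119.
SE = √(p̂(1−p̂)/n) = √(0.104696/101) = 0.032196.
The 90% critical value is z* = 1.645.
ME = 1.645·0.032196 = 0.05296.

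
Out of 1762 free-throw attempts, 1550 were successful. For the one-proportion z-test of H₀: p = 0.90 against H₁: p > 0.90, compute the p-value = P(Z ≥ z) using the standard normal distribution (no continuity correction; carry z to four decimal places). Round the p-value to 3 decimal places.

Sample proportion p̂ = 1550/1762 = 0.87968.
SE₀ = √(0.90·0.10/1762) = 0.007147.
Test statistic (full precision, shown to 4 dp): z = (1550/1762 − 0.90)/SE₀ ≈ -2.8429.
p-value = P(Z ≥ z) with z = -2.8429 → 0.998.

p-value = 0.998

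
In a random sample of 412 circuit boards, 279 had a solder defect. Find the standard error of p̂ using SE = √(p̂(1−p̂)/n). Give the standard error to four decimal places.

SE = 0.0230

p̂ = 279/412 = 0.67718.
p̂(1−p̂) = 0.218607.
Dividing by n and taking the root: √0.000530600 = 0.0230.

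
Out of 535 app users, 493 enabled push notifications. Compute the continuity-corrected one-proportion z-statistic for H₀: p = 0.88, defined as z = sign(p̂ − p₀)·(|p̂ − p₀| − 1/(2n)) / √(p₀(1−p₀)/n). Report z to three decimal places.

z = 2.887

Sample proportion p̂ = 493/535 = 0.92150. p̂ − p₀ = 0.041495.
1/(2n) = 0.000935.
Corrected numerator: |0.041495| − 0.000935 = 0.040560.
SE₀ = √(0.88·0.12/535) = 0.014049.
z = (+)0.040560/0.014049 = 2.887.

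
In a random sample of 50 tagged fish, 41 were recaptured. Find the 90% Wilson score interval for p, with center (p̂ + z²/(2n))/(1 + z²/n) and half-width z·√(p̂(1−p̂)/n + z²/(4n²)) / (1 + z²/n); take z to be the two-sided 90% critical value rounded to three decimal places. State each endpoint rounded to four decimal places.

p̂ = 41/50 = 0.82000; z = 1.645, so z² = 2.706025.
Denominator 1 + z²/n = 1 + 2.706025/50 = 1.054121.
Center = (0.82000 + 0.027060)/1.054121 = 0.80357.
Radicand: p̂(1−p̂)/n + z²/(4n²) = 0.002952000 + 0.000270603 = 0.003222603.
Half-width = z·√(radicand)/denom = 1.645·0.056768/1.054121 = 0.08859.
Interval: 0.80357 ± 0.08859 → (0.7150, 0.8922).

(0.7150, 0.8922)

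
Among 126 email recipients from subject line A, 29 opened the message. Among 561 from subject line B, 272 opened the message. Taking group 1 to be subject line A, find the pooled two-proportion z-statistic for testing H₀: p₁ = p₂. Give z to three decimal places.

p̂₁ = 29/126 = 0.23016, p̂₂ = 272/561 = 0.48485.
Pooling: p̂ = 301/687 = 0.43814.
Pooled SE = √[0.2461729·0.00971904] ≈ 0.048914.
z = -0.25469/0.048914 = -5.207.

z = -5.207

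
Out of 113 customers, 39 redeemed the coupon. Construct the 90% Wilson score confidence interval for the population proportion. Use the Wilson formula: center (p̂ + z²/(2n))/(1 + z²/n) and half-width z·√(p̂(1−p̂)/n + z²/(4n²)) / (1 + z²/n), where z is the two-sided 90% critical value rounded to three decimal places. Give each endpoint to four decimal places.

Here p̂ = 39/113 = 0.34513 and z = 1.645 (z² = 2.706025).
1 + z²/n = 1.023947.
Adjusted center: (0.34513 + z²/(2n))/1.023947 = 0.34875.
Radicand: p̂(1−p̂)/n + z²/(4n²) = 0.002000143 + 0.000052980 = 0.002053123.
Half-width = z·√(radicand)/denom = 1.645·0.045311/1.023947 = 0.07279.
So the interval runs from 0.2760 to 0.4215.

(0.2760, 0.4215)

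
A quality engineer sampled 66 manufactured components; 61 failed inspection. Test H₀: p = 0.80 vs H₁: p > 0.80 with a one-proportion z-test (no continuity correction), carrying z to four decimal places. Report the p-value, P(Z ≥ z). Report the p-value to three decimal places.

p-value = 0.006

The sample proportion is 61/66 = 0.92424.
Under H₀, SE = √(p₀(1−p₀)/n) = √(0.80·0.20/66) = √0.002424242 = 0.049237.
Test statistic (full precision, shown to 4 dp): z = (61/66 − 0.80)/SE₀ ≈ 2.5234.
p-value = P(Z ≥ z) with z = 2.5234 → 0.006.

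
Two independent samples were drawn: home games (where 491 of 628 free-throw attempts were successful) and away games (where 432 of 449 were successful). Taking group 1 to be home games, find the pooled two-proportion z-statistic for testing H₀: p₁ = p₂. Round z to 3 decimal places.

p̂₁ = 491/628 = 0.78185, p̂₂ = 432/449 = 0.96214.
Pooling: p̂ = 923/1077 = 0.85701.
Pooled SE = √[0.1225437·0.00381953] ≈ 0.021635.
z = -0.18029/0.021635 = -8.333.

z = -8.333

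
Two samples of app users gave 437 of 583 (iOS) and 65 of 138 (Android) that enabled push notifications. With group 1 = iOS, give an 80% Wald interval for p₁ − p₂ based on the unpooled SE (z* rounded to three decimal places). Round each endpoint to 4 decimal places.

(0.2194, 0.3377)

p̂₁ = 0.74957, p̂₂ = 0.47101, so the observed difference is 0.27856.
SE = √(0.000321980 + 0.001805506) = √0.002127486 = 0.046125.
The 80% critical value is z* = 1.282. Margin of error = 0.05913.
Interval: 0.27856 ± 0.05913 → (0.2194, 0.3377).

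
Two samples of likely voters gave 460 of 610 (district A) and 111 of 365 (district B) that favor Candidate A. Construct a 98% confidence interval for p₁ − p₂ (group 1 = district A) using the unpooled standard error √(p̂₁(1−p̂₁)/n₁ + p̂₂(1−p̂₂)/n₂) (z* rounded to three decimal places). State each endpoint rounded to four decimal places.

(0.3808, 0.5191)

p̂₁ = 0.75410, p̂₂ = 0.30411, so the observed difference is 0.44999.
SE = √(0.000303990 + 0.000579800) = √0.000883790 = 0.029729.
The 98% critical value is z* = 2.326. Margin = 2.326·0.029729 = 0.06915.
Interval: 0.44999 ± 0.06915 → (0.3808, 0.5191).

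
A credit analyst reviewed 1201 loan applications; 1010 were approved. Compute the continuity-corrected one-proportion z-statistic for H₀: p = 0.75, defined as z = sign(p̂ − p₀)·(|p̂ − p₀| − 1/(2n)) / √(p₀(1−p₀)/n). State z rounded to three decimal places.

With x = 1010 successes in n = 1201, p̂ = 0.84097. p̂ − p₀ = 0.090966.
1/(2n) = 0.000416.
Corrected numerator: |0.090966| − 0.000416 = 0.090550.
Under H₀, SE = √(p₀(1−p₀)/n) = √(0.75·0.25/1201) = √0.000156120 = 0.012495.
z = +0.090550/0.012495 = 7.247.

z = 7.247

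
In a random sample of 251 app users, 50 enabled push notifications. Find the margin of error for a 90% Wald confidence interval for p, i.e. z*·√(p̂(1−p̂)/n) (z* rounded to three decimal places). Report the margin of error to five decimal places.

The sample proportion is 50/251 = 0.19920.
SE(p̂) = √(0.19920·0.80080/251) = 0.025210.
For 90% confidence, z* = 1.645.
Margin of error = z*·SE = 1.645 × 0.025210 = 0.04147.

ME = 0.04147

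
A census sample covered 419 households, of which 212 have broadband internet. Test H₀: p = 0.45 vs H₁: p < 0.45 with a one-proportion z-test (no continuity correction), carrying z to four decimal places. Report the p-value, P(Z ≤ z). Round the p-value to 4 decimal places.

p-value = 0.9894

p̂ = 212/419 = 0.50597.
Under H₀, SE = √(p₀(1−p₀)/n) = √(0.45·0.55/419) = √0.000590692 = 0.024304.
Test statistic (full precision, shown to 4 dp): z = (212/419 − 0.45)/SE₀ ≈ 2.3028.
p-value = P(Z ≤ z) with z = 2.3028 → 0.9894.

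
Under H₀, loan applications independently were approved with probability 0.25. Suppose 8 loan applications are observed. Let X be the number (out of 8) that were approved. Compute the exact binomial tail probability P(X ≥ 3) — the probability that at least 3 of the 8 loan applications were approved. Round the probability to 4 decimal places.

P = 0.3215

X ~ Binomial(n=8, p=0.25).
P(X ≥ 3) = Σ_{j=3}^{8} C(8,j)·0.25^j·0.75^{8−j}.
= 0.207642 + 0.086517 + 0.023071 + 0.003845 + 0.000366 + 0.000015 = 0.3215.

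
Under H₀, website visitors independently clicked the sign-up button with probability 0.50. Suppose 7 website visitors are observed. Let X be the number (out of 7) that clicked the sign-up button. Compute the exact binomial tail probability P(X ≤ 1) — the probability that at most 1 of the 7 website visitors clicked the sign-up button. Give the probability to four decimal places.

X ~ Binomial(n=7, p=0.50).
P(X ≤ 1) = C(7,0)·0.50^0·0.50^7 + C(7,1)·0.50^1·0.50^6.
= 0.007812 + 0.054688 = 0.0625.

P = 0.0625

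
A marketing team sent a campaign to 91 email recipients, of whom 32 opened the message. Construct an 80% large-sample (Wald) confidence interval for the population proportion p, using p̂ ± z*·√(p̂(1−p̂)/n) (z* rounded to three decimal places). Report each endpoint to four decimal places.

With x = 32 successes in n = 91, p̂ = 0.35165.
Standard error of p̂: √(0.227992/91) = √0.002505404 = 0.050054.
For 80% confidence, z* = 1.282.
Margin = 1.282·0.050054 = 0.06417.
Interval: 0.35165 ± 0.06417 → (0.2875, 0.4158).

(0.2875, 0.4158)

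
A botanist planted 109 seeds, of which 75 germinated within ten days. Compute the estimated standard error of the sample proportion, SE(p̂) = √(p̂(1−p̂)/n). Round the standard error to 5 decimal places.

SE = 0.04437

p̂ = 75/109 = 0.68807.
p̂(1−p̂) = 0.214630.
SE = √(0.214630/109) = 0.04437.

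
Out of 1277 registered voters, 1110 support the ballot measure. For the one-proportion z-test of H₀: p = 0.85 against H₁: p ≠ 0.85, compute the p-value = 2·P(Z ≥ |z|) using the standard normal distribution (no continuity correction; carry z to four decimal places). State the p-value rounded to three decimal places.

p-value = 0.054

p̂ = 1110/1277 = 0.86922.
Under H₀, SE = √(p₀(1−p₀)/n) = √(0.85·0.15/1277) = √0.000099843 = 0.009992.
Test statistic (full precision, shown to 4 dp): z = (1110/1277 − 0.85)/SE₀ ≈ 1.9240.
p-value = 2·P(Z ≥ |z|) with z = 1.9240 → 0.054.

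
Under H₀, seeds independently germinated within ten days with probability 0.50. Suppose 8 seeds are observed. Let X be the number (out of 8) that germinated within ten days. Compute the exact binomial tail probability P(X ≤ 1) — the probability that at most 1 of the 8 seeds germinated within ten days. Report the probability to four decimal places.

X is binomial with n = 8 and p = 0.50.
P(X ≤ 1) = C(8,0)·0.50^0·0.50^8 + C(8,1)·0.50^1·0.50^7.
= 0.003906 + 0.031250 = 0.0352.

P = 0.0352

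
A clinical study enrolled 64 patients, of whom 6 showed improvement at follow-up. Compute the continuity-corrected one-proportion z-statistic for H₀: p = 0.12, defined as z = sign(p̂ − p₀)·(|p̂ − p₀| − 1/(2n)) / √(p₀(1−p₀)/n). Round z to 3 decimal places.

z = -0.454

The sample proportion is 6/64 = 0.09375. p̂ − p₀ = -0.026250.
1/(2n) = 0.007812.
Corrected numerator: |-0.026250| − 0.007812 = 0.018438.
SE₀ = √(0.12·0.88/64) = 0.040620.
z = (−)0.018438/0.040620 = -0.454.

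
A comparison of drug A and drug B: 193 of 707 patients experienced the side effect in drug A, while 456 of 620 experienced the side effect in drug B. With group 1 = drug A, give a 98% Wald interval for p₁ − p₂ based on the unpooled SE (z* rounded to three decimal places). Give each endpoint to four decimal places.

p̂₁ = 193/707 = 0.27298, p̂₂ = 456/620 = 0.73548; p̂₁ − p̂₂ = -0.46250.
Unpooled SE = √(p̂₁(1−p̂₁)/n₁ + p̂₂(1−p̂₂)/n₂) = √(0.000280713 + 0.000313786) = 0.024382.
z* = 2.326 at the 98% level. Margin of error = 0.05671.
Interval: -0.46250 ± 0.05671 → (-0.5192, -0.4058).

(-0.5192, -0.4058)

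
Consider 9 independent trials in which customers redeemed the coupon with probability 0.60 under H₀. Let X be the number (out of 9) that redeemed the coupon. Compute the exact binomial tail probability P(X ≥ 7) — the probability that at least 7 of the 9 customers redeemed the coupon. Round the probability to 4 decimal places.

X ~ Binomial(n=9, p=0.60).
P(X ≥ 7) = C(9,7)·0.60^7·0.40^2 + C(9,8)·0.60^8·0.40^1 + C(9,9)·0.60^9·0.40^0.
= 0.161243 + 0.060466 + 0.010078 = 0.2318.

P = 0.2318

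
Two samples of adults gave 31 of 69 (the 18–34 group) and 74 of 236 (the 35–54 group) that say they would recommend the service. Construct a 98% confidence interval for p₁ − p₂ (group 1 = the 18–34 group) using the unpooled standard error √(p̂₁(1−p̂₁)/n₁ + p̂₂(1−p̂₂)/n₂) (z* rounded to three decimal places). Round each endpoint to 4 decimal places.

p̂₁ = 31/69 = 0.44928, p̂₂ = 74/236 = 0.31356; p̂₁ − p̂₂ = 0.13572.
SE = √(0.003585899 + 0.000912033) = √0.004497932 = 0.067067.
The 98% critical value is z* = 2.326. Margin of error = 0.15600.
So the interval runs from -0.0203 to 0.2917.

(-0.0203, 0.2917)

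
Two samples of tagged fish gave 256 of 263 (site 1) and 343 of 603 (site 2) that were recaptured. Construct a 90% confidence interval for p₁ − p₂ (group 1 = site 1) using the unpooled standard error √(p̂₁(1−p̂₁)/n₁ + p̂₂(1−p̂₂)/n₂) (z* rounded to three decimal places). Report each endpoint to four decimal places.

(0.3676, 0.4415)

p̂₁ = 256/263 = 0.97338, p̂₂ = 343/603 = 0.56882; p̂₁ − p̂₂ = 0.40456.
Unpooled SE = √(p̂₁(1−p̂₁)/n₁ + p̂₂(1−p̂₂)/n₂) = √(0.000098508 + 0.000406739) = 0.022478.
z* = 1.645 at the 90% level. Margin of error = 0.03698.
Interval: 0.40456 ± 0.03698 → (0.3676, 0.4415).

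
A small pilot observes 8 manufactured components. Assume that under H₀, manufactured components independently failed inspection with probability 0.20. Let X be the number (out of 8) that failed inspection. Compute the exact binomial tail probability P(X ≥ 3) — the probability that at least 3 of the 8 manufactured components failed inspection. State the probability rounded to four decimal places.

P = 0.2031

X ~ Binomial(n=8, p=0.20).
P(X ≥ 3) = Σ_{j=3}^{8} C(8,j)·0.20^j·0.80^{8−j}.
= 0.146801 + 0.045875 + 0.009175 + 0.001147 + 0.000082 + 0.000003 = 0.2031.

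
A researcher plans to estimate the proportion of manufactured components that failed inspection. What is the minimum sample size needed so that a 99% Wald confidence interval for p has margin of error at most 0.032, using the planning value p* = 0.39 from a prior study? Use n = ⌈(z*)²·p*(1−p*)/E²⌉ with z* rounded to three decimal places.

The 99% critical value is z* = 2.576.
p*(1−p*) = 0.2379.
Required n before rounding: 6.635776 × 0.2379 / 0.032² = 1541.651.
Rounding up, n = 1542.

n = 1542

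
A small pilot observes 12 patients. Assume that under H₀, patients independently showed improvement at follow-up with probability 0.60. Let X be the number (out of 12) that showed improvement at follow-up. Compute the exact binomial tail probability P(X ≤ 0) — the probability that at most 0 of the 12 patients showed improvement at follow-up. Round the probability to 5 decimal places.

P = 0.00002

X ~ Binomial(n=12, p=0.60).
P(X ≤ 0) = C(12,0)·0.60^0·0.40^12.
= 0.000017 = 0.00002.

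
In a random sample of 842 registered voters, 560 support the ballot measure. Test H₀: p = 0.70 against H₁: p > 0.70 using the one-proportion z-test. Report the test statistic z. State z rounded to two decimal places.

z = -2.21

The sample proportion is 560/842 = 0.66508.
SE₀ = √(0.70·0.30/842) = 0.015793.
z = (p̂ − p₀)/SE = (0.66508 − 0.70)/0.015793 = -2.21.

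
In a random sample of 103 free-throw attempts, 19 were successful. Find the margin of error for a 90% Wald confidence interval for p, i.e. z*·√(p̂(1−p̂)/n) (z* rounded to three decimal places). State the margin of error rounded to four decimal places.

Sample proportion p̂ = 19/103 = 0.18447.
SE(p̂) = √(0.18447·0.81553/103) = 0.038217.
The 90% critical value is z* = 1.645.
So ME = 0.0629.

ME = 0.0629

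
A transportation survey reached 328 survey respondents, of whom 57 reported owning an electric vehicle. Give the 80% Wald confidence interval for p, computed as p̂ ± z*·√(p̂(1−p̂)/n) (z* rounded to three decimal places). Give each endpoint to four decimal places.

(0.1470, 0.2006)

The sample proportion is 57/328 = 0.17378.
SE = √(p̂(1−p̂)/n) = √(0.143581/328) = 0.020922.
z* = 1.282 at the 80% level.
Margin = 1.282·0.020922 = 0.02682.
So the interval runs from 0.1470 to 0.2006.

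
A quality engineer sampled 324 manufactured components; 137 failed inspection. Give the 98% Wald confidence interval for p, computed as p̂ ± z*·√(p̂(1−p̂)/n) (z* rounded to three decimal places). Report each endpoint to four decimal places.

(0.3590, 0.4867)

With x = 137 successes in n = 324, p̂ = 0.42284.
SE(p̂) = √(0.42284·0.57716/324) = 0.027445.
The 98% critical value is z* = 2.326.
Margin of error: 2.326 × 0.027445 = 0.06384.
Interval: 0.42284 ± 0.06384 → (0.3590, 0.4867).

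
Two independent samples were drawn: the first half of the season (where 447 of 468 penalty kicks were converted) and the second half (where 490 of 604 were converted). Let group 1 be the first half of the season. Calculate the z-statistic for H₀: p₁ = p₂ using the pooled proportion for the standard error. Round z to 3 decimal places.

z = 7.042

p̂₁ = 447/468 = 0.95513, p̂₂ = 490/604 = 0.81126.
Pooled p̂ = (447+490)/(468+604) = 937/1072 = 0.87407.
Pooled SE = √[0.1100738·0.00379238] ≈ 0.020431.
z = 0.14387/0.020431 = 7.042.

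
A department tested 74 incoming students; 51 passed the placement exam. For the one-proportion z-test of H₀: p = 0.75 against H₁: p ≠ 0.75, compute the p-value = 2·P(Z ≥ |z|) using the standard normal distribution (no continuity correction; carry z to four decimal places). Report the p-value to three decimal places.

p-value = 0.227

Sample proportion p̂ = 51/74 = 0.68919.
Null standard error: √(0.75·0.25/74) = √0.002533784 = 0.050337.
Test statistic (full precision, shown to 4 dp): z = (51/74 − 0.75)/SE₀ ≈ -1.2081.
p-value = 2·P(Z ≥ |z|) with z = -1.2081 → 0.227.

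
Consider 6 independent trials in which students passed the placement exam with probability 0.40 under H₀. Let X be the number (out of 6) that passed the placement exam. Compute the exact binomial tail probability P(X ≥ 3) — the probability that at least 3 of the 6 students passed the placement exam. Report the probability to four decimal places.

X ~ Binomial(n=6, p=0.40).
P(X ≥ 3) = C(6,3)·0.40^3·0.60^3 + C(6,4)·0.40^4·0.60^2 + C(6,5)·0.40^5·0.60^1 + C(6,6)·0.40^6·0.60^0.
= 0.276480 + 0.138240 + 0.036864 + 0.004096 = 0.4557.

P = 0.4557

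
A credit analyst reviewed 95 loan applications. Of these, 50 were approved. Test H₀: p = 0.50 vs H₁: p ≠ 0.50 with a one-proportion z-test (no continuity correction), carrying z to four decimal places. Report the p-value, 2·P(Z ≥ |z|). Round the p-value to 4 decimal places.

p-value = 0.6080

With x = 50 successes in n = 95, p̂ = 0.52632.
SE₀ = √(0.50·0.50/95) = 0.051299.
z = (p̂ − p₀)/SE = (50/95 − 0.50)/0.051299 ≈ 0.5130.
p-value = 2·P(Z ≥ |z|) with z = 0.5130 → 0.6080.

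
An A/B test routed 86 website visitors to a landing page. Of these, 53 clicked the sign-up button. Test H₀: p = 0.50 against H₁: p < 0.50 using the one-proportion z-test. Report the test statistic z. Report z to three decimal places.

z = 2.157

With x = 53 successes in n = 86, p̂ = 0.61628.
Null standard error: √(0.50·0.50/86) = √0.002906977 = 0.053916.
z = (p̂ − p₀)/SE = (0.61628 − 0.50)/0.053916 = 2.157.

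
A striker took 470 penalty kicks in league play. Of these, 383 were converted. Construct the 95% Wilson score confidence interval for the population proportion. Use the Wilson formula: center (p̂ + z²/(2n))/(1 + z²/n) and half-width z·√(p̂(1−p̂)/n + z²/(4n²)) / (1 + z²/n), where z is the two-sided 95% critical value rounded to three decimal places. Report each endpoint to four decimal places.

(0.7773, 0.8474)

p̂ = 383/470 = 0.81489; z = 1.960, so z² = 3.841600.
1 + z²/n = 1.008174.
Center = (0.81489 + 0.004087)/1.008174 = 0.81234.
Radicand: p̂(1−p̂)/n + z²/(4n²) = 0.000320940 + 0.000004348 = 0.000325288.
Half-width = z·√(radicand)/denom = 1.960·0.018036/1.008174 = 0.03506.
So the interval runs from 0.7773 to 0.8474.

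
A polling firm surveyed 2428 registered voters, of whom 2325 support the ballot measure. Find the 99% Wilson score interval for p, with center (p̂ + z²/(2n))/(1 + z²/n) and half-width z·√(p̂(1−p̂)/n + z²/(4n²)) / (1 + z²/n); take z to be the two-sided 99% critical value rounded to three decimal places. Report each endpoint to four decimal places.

(0.9457, 0.9669)

Here p̂ = 2325/2428 = 0.95758 and z = 2.576 (z² = 6.635776).
Denominator 1 + z²/n = 1 + 6.635776/2428 = 1.002733.
Center = (0.95758 + 0.001367)/1.002733 = 0.95633.
Radicand: p̂(1−p̂)/n + z²/(4n²) = 0.000016731 + 0.000000281 = 0.000017012.
Half-width = z·√(radicand)/denom = 2.576·0.004125/1.002733 = 0.01060.
CI: 0.95633 ± 0.01060 = (0.9457, 0.9669).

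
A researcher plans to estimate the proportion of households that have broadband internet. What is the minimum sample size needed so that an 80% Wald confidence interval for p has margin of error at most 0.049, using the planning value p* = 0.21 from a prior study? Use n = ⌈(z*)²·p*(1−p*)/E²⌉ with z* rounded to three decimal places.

For 80% confidence, z* = 1.282.
p*(1−p*) = 0.1659.
Required n before rounding: 1.643524 × 0.1659 / 0.049² = 113.561.
Rounding up, n = 114.

n = 114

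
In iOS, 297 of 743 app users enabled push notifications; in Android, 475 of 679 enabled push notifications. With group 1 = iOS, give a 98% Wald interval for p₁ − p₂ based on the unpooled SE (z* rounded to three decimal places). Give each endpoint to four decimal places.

p̂₁ = 0.39973, p̂₂ = 0.69956, so the observed difference is -0.29983.
Unpooled SE = √(p̂₁(1−p̂₁)/n₁ + p̂₂(1−p̂₂)/n₂) = √(0.000322942 + 0.000309538) = 0.025149.
z* = 2.326 at the 98% level. Margin of error = 0.05850.
So the interval runs from -0.3583 to -0.2413.

(-0.3583, -0.2413)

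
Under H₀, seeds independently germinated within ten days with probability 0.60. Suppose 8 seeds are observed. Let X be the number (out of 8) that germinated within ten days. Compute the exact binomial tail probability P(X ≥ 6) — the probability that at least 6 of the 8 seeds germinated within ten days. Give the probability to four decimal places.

P = 0.3154

X ~ Binomial(n=8, p=0.60).
P(X ≥ 6) = C(8,6)·0.60^6·0.40^2 + C(8,7)·0.60^7·0.40^1 + C(8,8)·0.60^8·0.40^0.
= 0.209019 + 0.089580 + 0.016796 = 0.3154.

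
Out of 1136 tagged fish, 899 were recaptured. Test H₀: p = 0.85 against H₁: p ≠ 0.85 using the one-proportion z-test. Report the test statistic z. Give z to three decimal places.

z = -5.534

Sample proportion p̂ = 899/1136 = 0.79137.
Under H₀, SE = √(p₀(1−p₀)/n) = √(0.85·0.15/1136) = √0.000112236 = 0.010594.
z = (0.79137 − 0.85)/0.010594 = -0.05863/0.010594 = -5.534.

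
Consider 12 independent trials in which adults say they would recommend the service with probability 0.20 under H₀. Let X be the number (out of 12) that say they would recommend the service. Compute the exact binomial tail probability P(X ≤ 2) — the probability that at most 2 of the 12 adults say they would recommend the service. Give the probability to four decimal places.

P = 0.5583

X ~ Binomial(n=12, p=0.20).
P(X ≤ 2) = C(12,0)·0.20^0·0.80^12 + C(12,1)·0.20^1·0.80^11 + C(12,2)·0.20^2·0.80^10.
= 0.068719 + 0.206158 + 0.283468 = 0.5583.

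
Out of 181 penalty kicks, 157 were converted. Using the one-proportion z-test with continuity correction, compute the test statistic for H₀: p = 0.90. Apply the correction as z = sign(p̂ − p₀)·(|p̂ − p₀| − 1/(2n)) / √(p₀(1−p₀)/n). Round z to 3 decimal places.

Sample proportion p̂ = 157/181 = 0.86740. p̂ − p₀ = -0.032597.
Continuity correction 1/(2n) = 1/362 = 0.002762.
Corrected numerator: |-0.032597| − 0.002762 = 0.029835.
Under H₀, SE = √(p₀(1−p₀)/n) = √(0.90·0.10/181) = √0.000497238 = 0.022299.
z = −0.029835/0.022299 = -1.338.

z = -1.338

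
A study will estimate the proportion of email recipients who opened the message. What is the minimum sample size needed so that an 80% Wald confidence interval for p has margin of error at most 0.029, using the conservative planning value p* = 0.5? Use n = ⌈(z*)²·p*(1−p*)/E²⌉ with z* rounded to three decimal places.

For 80% confidence, z* = 1.282.
p*(1−p*) = 0.2500.
Required n before rounding: 1.643524 × 0.2500 / 0.029² = 488.562.
Rounding up, n = 489.

n = 489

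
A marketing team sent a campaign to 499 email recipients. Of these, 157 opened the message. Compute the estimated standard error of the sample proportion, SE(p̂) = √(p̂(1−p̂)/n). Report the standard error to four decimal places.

SE = 0.0208

Sample proportion p̂ = 157/499 = 0.31463.
p̂(1−p̂) = 0.215638.
Dividing by n and taking the root: √0.000432140 = 0.0208.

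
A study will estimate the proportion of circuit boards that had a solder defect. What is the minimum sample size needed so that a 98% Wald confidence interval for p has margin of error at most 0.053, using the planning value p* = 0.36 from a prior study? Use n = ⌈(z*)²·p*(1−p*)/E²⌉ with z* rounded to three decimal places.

z* = 2.326 at the 98% level.
p*(1−p*) = 0.2304.
Required n before rounding: 5.410276 × 0.2304 / 0.053² = 443.762.
⌈443.762⌉ = 444.

n = 444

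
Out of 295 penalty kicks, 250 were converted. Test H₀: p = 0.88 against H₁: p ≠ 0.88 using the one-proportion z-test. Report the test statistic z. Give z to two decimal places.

z = -1.72

The sample proportion is 250/295 = 0.84746.
Under H₀, SE = √(p₀(1−p₀)/n) = √(0.88·0.12/295) = √0.000357966 = 0.018920.
Test statistic: z = -0.03254/0.018920 = -1.72.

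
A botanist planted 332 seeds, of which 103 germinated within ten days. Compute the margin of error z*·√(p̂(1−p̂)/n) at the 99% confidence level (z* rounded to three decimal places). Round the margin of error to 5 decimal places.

With x = 103 successes in n = 332, p̂ = 0.31024.
SE(p̂) = √(0.31024·0.68976/332) = 0.025388.
z* = 2.576 at the 99% level.
Margin of error = z*·SE = 2.576 × 0.025388 = 0.06540.

ME = 0.06540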